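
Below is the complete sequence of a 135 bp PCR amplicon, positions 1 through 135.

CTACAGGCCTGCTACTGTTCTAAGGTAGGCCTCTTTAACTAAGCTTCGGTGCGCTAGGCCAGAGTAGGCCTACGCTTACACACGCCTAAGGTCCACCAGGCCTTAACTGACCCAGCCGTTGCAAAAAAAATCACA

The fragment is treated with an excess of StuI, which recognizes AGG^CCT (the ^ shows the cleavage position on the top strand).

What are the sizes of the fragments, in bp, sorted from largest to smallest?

StuI sites (AGGCCT) start at positions 5, 27, 66, 98.
StuI cuts after base 3 of each site, so after positions 7, 29, 68, 100.
Linear molecule, 4 cuts → 5 fragments:
  1–7 → 7 bp
  8–29 → 22 bp
  30–68 → 39 bp
  69–100 → 32 bp
  101–135 → 35 bp
Sorted largest to smallest: 39, 35, 32, 22, 7 bp.

39, 35, 32, 22, 7 bp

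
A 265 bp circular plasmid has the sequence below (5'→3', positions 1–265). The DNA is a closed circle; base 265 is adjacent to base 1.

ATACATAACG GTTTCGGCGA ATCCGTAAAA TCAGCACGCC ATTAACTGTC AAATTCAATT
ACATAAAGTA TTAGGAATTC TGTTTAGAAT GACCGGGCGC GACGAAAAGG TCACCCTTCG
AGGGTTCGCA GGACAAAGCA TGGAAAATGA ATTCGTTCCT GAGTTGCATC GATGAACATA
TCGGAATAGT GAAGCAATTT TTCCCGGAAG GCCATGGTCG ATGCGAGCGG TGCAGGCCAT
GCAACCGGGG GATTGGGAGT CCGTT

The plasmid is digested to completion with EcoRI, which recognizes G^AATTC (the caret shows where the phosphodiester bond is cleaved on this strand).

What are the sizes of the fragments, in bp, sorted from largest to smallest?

191, 74 bp

EcoRI sites (GAATTC) start at positions 75, 149.
EcoRI cuts after the first base of each site, so after positions 75, 149.
Circular molecule, 2 cuts → 2 fragments:
  76–149 → 74 bp
  150–265 then 1–75 → 116 + 75 = 191 bp
Sorted largest to smallest: 191, 74 bp.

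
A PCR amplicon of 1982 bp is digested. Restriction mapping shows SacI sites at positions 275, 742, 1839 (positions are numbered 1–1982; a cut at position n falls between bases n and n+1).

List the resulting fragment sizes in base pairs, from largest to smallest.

Linear molecule, 3 cuts → 4 fragments:
  275 − 0 = 275 bp
  742 − 275 = 467 bp
  1839 − 742 = 1097 bp
  1982 − 1839 = 143 bp
Sorted largest to smallest: 1097, 467, 275, 143 bp.

1097, 467, 275, 143 bp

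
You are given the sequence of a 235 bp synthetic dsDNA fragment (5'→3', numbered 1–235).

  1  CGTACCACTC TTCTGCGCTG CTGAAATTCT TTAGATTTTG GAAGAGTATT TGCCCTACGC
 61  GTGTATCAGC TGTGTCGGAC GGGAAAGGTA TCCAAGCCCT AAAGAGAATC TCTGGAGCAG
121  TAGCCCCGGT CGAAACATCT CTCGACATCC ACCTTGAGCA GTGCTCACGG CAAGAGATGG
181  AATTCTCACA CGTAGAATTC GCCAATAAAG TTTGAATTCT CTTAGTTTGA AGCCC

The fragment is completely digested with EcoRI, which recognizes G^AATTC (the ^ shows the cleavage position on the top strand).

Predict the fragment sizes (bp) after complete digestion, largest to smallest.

180, 21, 19, 15 bp

EcoRI sites (GAATTC) start at positions 180, 195, 214.
EcoRI cuts after the first base of each site, so after positions 180, 195, 214.
Linear molecule, 3 cuts → 4 fragments:
  1–180 → 180 bp
  181–195 → 15 bp
  196–214 → 19 bp
  215–235 → 21 bp
Sorted largest to smallest: 180, 21, 19, 15 bp.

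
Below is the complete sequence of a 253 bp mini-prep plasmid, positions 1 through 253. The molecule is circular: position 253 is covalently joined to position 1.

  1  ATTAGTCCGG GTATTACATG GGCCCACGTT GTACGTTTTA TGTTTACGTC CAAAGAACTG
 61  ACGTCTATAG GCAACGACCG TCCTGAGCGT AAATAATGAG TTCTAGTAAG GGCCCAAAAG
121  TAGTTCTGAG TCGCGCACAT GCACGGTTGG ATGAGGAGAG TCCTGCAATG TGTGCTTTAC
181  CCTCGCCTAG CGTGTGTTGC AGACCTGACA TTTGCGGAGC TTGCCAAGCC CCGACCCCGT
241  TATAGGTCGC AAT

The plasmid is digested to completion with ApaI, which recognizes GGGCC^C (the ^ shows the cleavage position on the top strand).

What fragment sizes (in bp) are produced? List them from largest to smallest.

163, 90 bp

ApaI sites (GGGCCC) start at positions 20, 110.
ApaI cuts after base 5 of each site (before the last base), so after positions 24, 114.
Circular molecule, 2 cuts → 2 fragments:
  25–114 → 90 bp
  115–253 then 1–24 → 139 + 24 = 163 bp
Sorted largest to smallest: 163, 90 bp.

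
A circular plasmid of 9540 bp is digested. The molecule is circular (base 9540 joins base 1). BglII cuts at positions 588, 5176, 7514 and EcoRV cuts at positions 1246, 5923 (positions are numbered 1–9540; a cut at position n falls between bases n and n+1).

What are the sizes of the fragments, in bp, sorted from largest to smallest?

Combined cut positions (sorted): 588, 1246, 5176, 5923, 7514.
Circular molecule, 5 cuts → 5 fragments:
  1246 − 588 = 658 bp
  5176 − 1246 = 3930 bp
  5923 − 5176 = 747 bp
  7514 − 5923 = 1591 bp
  wrap: 9540 − 7514 + 588 = 2614 bp
Sorted largest to smallest: 3930, 2614, 1591, 747, 658 bp.

3930, 2614, 1591, 747, 658 bp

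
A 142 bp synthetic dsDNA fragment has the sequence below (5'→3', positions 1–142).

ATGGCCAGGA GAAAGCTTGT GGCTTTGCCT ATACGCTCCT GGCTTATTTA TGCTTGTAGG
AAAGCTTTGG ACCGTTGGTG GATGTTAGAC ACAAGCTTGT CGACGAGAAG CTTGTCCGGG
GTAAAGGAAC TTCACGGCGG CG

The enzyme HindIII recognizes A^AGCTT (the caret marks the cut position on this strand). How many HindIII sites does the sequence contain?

4

AAGCTT occurs starting at positions 13, 62, 93, 108.
HindIII cuts at 4 sites.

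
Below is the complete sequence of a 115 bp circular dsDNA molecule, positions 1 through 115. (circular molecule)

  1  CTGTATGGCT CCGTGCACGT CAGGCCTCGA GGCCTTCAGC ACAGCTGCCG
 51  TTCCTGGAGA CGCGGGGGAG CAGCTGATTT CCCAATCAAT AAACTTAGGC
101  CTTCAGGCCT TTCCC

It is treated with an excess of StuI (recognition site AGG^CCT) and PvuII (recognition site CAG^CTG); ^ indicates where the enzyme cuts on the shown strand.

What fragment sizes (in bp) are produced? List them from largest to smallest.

StuI sites (AGGCCT) start at positions 22, 30, 97, 105.
StuI cuts after base 3 of each site, so after positions 24, 32, 99, 107.
PvuII sites (CAGCTG) start at positions 42, 71.
PvuII cuts after base 3 of each site, so after positions 44, 73.
Combined cut positions: 24, 32, 44, 73, 99, 107.
Circular molecule, 6 cuts → 6 fragments:
  25–32 → 8 bp
  33–44 → 12 bp
  45–73 → 29 bp
  74–99 → 26 bp
  100–107 → 8 bp
  108–115 then 1–24 → 8 + 24 = 32 bp
Sorted largest to smallest: 32, 29, 26, 12, 8, 8 bp.

32, 29, 26, 12, 8, 8 bp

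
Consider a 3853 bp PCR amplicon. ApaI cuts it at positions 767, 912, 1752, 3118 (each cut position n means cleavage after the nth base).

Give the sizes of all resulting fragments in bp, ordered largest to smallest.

1366, 840, 767, 735, 145 bp

Linear molecule, 4 cuts → 5 fragments:
  767 − 0 = 767 bp
  912 − 767 = 145 bp
  1752 − 912 = 840 bp
  3118 − 1752 = 1366 bp
  3853 − 3118 = 735 bp
Sorted largest to smallest: 1366, 840, 767, 735, 145 bp.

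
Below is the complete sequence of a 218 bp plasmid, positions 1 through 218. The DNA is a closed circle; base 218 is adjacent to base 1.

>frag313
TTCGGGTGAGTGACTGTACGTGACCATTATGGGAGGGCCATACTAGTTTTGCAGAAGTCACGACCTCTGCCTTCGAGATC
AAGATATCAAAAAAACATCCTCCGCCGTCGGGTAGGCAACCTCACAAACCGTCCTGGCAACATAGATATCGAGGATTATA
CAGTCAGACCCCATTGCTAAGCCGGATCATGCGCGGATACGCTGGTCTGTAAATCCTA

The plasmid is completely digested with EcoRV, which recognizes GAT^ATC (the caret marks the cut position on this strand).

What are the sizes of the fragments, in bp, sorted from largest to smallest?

156, 62 bp

EcoRV sites (GATATC) start at positions 83, 145.
EcoRV cuts after base 3 of each site, so after positions 85, 147.
Circular molecule, 2 cuts → 2 fragments:
  86–147 → 62 bp
  148–218 then 1–85 → 71 + 85 = 156 bp
Sorted largest to smallest: 156, 62 bp.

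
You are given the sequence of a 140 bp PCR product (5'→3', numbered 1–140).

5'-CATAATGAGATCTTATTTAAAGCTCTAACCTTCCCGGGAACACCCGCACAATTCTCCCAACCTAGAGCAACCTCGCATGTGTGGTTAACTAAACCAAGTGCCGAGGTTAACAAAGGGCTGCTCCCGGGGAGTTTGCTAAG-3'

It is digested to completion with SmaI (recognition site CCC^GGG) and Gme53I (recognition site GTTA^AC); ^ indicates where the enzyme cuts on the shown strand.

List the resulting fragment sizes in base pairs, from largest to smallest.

52, 35, 22, 16, 15 bp

SmaI sites (CCCGGG) start at positions 33, 123.
SmaI cuts after base 3 of each site, so after positions 35, 125.
Gme53I sites (GTTAAC) start at positions 84, 106.
Gme53I cuts after base 4 of each site, so after positions 87, 109.
Combined cut positions: 35, 87, 109, 125.
Linear molecule, 4 cuts → 5 fragments:
  1–35 → 35 bp
  36–87 → 52 bp
  88–109 → 22 bp
  110–125 → 16 bp
  126–140 → 15 bp
Sorted largest to smallest: 52, 35, 22, 16, 15 bp.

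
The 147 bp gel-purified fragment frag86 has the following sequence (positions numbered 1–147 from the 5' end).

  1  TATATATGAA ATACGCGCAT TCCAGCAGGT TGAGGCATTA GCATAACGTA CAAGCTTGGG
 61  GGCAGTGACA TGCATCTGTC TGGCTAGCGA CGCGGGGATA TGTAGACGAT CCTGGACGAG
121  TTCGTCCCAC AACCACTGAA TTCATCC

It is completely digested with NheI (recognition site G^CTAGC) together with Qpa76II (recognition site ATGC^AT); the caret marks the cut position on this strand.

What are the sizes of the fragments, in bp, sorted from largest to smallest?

The NheI site (GCTAGC) starts at position 83.
NheI cuts after the first base of each site, so after position 83.
The Qpa76II site (ATGCAT) starts at position 70.
Qpa76II cuts after base 4 of each site, so after position 73.
Combined cut positions: 73, 83.
Linear molecule, 2 cuts → 3 fragments:
  1–73 → 73 bp
  74–83 → 10 bp
  84–147 → 64 bp
Sorted largest to smallest: 73, 64, 10 bp.

73, 64, 10 bp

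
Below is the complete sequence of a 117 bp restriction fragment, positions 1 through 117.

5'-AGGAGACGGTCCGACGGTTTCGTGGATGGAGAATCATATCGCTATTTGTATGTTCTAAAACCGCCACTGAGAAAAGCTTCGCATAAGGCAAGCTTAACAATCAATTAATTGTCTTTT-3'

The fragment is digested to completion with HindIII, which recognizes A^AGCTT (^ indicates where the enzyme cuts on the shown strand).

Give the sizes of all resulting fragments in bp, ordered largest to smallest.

HindIII sites (AAGCTT) start at positions 74, 90.
HindIII cuts after the first base of each site, so after positions 74, 90.
Linear molecule, 2 cuts → 3 fragments:
  1–74 → 74 bp
  75–90 → 16 bp
  91–117 → 27 bp
Sorted largest to smallest: 74, 27, 16 bp.

74, 27, 16 bp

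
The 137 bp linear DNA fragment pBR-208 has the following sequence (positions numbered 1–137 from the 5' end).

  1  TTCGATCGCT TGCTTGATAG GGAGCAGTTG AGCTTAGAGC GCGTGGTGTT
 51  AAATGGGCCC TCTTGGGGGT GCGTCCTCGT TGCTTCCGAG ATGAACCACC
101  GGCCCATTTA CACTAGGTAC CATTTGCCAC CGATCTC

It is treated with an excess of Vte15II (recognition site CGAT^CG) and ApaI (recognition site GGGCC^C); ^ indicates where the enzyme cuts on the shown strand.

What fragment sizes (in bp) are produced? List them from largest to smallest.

The Vte15II site (CGATCG) starts at position 3.
Vte15II cuts after base 4 of each site, so after position 6.
The ApaI site (GGGCCC) starts at position 55.
ApaI cuts after base 5 of each site (before the last base), so after position 59.
Combined cut positions: 6, 59.
Linear molecule, 2 cuts → 3 fragments:
  1–6 → 6 bp
  7–59 → 53 bp
  60–137 → 78 bp
Sorted largest to smallest: 78, 53, 6 bp.

78, 53, 6 bp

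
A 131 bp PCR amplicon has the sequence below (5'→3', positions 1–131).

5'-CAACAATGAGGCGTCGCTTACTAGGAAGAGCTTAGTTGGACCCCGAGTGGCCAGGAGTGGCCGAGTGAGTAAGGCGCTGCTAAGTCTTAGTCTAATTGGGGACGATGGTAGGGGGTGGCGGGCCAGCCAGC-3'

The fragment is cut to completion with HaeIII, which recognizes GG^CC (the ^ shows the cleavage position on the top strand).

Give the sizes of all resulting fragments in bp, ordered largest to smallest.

HaeIII sites (GGCC) start at positions 49, 59, 121.
HaeIII cuts after base 2 of each site, so after positions 50, 60, 122.
Linear molecule, 3 cuts → 4 fragments:
  1–50 → 50 bp
  51–60 → 10 bp
  61–122 → 62 bp
  123–131 → 9 bp
Sorted largest to smallest: 62, 50, 10, 9 bp.

62, 50, 10, 9 bp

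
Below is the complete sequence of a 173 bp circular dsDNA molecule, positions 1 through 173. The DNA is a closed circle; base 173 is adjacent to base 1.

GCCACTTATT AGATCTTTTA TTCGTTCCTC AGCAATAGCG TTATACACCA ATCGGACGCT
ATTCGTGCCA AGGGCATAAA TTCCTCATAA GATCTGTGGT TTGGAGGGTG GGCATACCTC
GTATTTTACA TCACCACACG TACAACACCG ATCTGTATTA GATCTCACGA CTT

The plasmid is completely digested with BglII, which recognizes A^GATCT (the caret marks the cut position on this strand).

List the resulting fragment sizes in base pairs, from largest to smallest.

BglII sites (AGATCT) start at positions 11, 90, 160.
BglII cuts after the first base of each site, so after positions 11, 90, 160.
Circular molecule, 3 cuts → 3 fragments:
  12–90 → 79 bp
  91–160 → 70 bp
  161–173 then 1–11 → 13 + 11 = 24 bp
Sorted largest to smallest: 79, 70, 24 bp.

79, 70, 24 bp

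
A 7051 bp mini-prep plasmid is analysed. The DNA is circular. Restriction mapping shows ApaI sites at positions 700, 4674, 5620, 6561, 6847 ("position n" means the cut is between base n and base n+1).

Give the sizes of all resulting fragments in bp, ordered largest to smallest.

3974, 946, 941, 904, 286 bp

Circular molecule, 5 cuts → 5 fragments:
  4674 − 700 = 3974 bp
  5620 − 4674 = 946 bp
  6561 − 5620 = 941 bp
  6847 − 6561 = 286 bp
  wrap: 7051 − 6847 + 700 = 904 bp
Sorted largest to smallest: 3974, 946, 941, 904, 286 bp.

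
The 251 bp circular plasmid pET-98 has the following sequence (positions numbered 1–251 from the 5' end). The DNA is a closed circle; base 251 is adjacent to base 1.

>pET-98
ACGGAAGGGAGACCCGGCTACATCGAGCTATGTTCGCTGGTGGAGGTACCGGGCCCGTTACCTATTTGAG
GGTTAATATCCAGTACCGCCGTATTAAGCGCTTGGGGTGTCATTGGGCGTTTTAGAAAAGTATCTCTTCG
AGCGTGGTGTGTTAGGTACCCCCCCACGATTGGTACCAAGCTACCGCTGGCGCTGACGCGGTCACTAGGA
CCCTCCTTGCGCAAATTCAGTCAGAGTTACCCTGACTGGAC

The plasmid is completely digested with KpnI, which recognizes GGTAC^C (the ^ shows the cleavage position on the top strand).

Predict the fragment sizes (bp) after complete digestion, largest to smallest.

124, 110, 17 bp

KpnI sites (GGTACC) start at positions 45, 155, 172.
KpnI cuts after base 5 of each site (before the last base), so after positions 49, 159, 176.
Circular molecule, 3 cuts → 3 fragments:
  50–159 → 110 bp
  160–176 → 17 bp
  177–251 then 1–49 → 75 + 49 = 124 bp
Sorted largest to smallest: 124, 110, 17 bp.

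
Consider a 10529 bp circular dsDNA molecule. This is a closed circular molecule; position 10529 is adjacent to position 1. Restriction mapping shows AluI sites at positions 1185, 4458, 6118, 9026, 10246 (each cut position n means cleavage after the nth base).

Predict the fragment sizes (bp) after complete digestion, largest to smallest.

Circular molecule, 5 cuts → 5 fragments:
  4458 − 1185 = 3273 bp
  6118 − 4458 = 1660 bp
  9026 − 6118 = 2908 bp
  10246 − 9026 = 1220 bp
  wrap: 10529 − 10246 + 1185 = 1468 bp
Sorted largest to smallest: 3273, 2908, 1660, 1468, 1220 bp.

3273, 2908, 1660, 1468, 1220 bp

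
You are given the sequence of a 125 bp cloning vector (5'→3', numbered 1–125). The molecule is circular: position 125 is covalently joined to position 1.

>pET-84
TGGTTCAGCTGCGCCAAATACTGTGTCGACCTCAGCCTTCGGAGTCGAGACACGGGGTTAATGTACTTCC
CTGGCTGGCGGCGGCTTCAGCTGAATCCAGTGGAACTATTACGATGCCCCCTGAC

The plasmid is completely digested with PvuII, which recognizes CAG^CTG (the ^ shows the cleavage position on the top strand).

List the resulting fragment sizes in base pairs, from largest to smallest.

82, 43 bp

PvuII sites (CAGCTG) start at positions 6, 88.
PvuII cuts after base 3 of each site, so after positions 8, 90.
Circular molecule, 2 cuts → 2 fragments:
  9–90 → 82 bp
  91–125 then 1–8 → 35 + 8 = 43 bp
Sorted largest to smallest: 82, 43 bp.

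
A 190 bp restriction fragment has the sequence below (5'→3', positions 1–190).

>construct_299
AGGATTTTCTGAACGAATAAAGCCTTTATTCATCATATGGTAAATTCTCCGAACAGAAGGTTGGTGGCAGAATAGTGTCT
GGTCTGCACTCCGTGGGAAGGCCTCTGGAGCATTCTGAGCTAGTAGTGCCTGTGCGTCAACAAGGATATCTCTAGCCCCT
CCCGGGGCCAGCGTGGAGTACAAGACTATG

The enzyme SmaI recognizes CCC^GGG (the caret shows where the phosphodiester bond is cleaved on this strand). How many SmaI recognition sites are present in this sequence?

1

CCCGGG occurs starting at position 161.
SmaI cuts at 1 site.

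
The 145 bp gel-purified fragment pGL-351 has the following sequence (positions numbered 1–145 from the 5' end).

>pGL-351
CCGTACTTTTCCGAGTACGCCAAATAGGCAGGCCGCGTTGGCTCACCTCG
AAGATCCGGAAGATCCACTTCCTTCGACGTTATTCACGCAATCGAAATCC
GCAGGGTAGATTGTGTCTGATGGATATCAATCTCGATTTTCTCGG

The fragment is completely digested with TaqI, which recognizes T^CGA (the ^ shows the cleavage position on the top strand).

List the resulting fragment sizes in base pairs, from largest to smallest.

48, 41, 26, 18, 12 bp

TaqI sites (TCGA) start at positions 48, 74, 92, 133.
TaqI cuts after the first base of each site, so after positions 48, 74, 92, 133.
Linear molecule, 4 cuts → 5 fragments:
  1–48 → 48 bp
  49–74 → 26 bp
  75–92 → 18 bp
  93–133 → 41 bp
  134–145 → 12 bp
Sorted largest to smallest: 48, 41, 26, 18, 12 bp.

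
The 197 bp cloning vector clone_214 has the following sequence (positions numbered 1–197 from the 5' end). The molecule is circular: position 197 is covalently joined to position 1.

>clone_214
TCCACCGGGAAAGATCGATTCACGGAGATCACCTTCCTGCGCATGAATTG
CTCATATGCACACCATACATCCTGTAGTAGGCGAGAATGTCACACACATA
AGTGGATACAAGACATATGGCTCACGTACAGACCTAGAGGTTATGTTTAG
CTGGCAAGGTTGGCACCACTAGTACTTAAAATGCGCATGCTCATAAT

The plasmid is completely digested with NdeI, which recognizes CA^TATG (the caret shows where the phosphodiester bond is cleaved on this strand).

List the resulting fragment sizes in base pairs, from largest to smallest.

NdeI sites (CATATG) start at positions 53, 114.
NdeI cuts after base 2 of each site, so after positions 54, 115.
Circular molecule, 2 cuts → 2 fragments:
  55–115 → 61 bp
  116–197 then 1–54 → 82 + 54 = 136 bp
Sorted largest to smallest: 136, 61 bp.

136, 61 bp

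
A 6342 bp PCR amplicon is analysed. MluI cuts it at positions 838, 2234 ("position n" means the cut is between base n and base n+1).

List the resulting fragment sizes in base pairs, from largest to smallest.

Linear molecule, 2 cuts → 3 fragments:
  838 − 0 = 838 bp
  2234 − 838 = 1396 bp
  6342 − 2234 = 4108 bp
Sorted largest to smallest: 4108, 1396, 838 bp.

4108, 1396, 838 bp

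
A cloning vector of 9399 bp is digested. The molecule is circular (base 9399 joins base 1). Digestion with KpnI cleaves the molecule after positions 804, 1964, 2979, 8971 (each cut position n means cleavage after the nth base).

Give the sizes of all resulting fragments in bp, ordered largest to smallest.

5992, 1232, 1160, 1015 bp

Circular molecule, 4 cuts → 4 fragments:
  1964 − 804 = 1160 bp
  2979 − 1964 = 1015 bp
  8971 − 2979 = 5992 bp
  wrap: 9399 − 8971 + 804 = 1232 bp
Sorted largest to smallest: 5992, 1232, 1160, 1015 bp.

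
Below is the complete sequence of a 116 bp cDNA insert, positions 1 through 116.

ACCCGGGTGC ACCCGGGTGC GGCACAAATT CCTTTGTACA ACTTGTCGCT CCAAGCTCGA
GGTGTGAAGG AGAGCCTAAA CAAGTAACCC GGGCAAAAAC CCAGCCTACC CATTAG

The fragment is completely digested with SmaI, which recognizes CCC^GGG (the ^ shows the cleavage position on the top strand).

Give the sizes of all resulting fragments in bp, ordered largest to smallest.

SmaI sites (CCCGGG) start at positions 2, 12, 88.
SmaI cuts after base 3 of each site, so after positions 4, 14, 90.
Linear molecule, 3 cuts → 4 fragments:
  1–4 → 4 bp
  5–14 → 10 bp
  15–90 → 76 bp
  91–116 → 26 bp
Sorted largest to smallest: 76, 26, 10, 4 bp.

76, 26, 10, 4 bp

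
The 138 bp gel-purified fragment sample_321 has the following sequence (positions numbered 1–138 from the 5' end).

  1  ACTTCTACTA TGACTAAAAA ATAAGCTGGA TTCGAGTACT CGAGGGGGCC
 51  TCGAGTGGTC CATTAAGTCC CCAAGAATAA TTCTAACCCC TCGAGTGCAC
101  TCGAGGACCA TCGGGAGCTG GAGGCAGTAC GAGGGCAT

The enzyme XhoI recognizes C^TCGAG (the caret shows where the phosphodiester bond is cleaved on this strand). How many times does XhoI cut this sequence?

4

CTCGAG occurs starting at positions 39, 50, 90, 100.
XhoI cuts at 4 sites.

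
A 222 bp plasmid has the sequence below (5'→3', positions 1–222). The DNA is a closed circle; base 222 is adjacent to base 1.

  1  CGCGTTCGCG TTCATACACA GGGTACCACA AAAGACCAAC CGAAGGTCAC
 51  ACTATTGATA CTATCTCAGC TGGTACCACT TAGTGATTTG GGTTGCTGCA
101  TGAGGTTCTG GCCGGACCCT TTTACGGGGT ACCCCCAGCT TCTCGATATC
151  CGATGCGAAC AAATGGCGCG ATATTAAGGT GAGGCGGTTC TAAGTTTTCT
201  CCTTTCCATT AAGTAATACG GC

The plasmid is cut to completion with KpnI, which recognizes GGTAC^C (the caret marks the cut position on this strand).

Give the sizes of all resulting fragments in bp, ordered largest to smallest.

116, 56, 50 bp

KpnI sites (GGTACC) start at positions 22, 72, 128.
KpnI cuts after base 5 of each site (before the last base), so after positions 26, 76, 132.
Circular molecule, 3 cuts → 3 fragments:
  27–76 → 50 bp
  77–132 → 56 bp
  133–222 then 1–26 → 90 + 26 = 116 bp
Sorted largest to smallest: 116, 56, 50 bp.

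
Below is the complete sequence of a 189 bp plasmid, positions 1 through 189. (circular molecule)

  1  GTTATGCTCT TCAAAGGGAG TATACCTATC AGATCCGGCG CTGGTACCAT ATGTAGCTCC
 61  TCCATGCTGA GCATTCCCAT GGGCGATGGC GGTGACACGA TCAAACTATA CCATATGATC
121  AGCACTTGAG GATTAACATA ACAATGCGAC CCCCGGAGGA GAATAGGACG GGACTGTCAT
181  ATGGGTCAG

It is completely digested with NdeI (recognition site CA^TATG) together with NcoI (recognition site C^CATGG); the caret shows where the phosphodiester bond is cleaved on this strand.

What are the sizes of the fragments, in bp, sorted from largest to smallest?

NdeI sites (CATATG) start at positions 48, 112, 178.
NdeI cuts after base 2 of each site, so after positions 49, 113, 179.
The NcoI site (CCATGG) starts at position 77.
NcoI cuts after the first base of each site, so after position 77.
Combined cut positions: 49, 77, 113, 179.
Circular molecule, 4 cuts → 4 fragments:
  50–77 → 28 bp
  78–113 → 36 bp
  114–179 → 66 bp
  180–189 then 1–49 → 10 + 49 = 59 bp
Sorted largest to smallest: 66, 59, 36, 28 bp.

66, 59, 36, 28 bp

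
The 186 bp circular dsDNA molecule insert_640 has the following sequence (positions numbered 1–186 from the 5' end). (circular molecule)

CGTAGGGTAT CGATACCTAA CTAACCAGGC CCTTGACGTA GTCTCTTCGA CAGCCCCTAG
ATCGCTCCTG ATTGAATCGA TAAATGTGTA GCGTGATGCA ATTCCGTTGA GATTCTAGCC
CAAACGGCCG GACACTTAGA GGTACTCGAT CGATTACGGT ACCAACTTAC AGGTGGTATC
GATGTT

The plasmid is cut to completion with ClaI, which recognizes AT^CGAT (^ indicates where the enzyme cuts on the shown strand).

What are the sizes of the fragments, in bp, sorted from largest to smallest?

ClaI sites (ATCGAT) start at positions 9, 76, 149, 178.
ClaI cuts after base 2 of each site, so after positions 10, 77, 150, 179.
Circular molecule, 4 cuts → 4 fragments:
  11–77 → 67 bp
  78–150 → 73 bp
  151–179 → 29 bp
  180–186 then 1–10 → 7 + 10 = 17 bp
Sorted largest to smallest: 73, 67, 29, 17 bp.

73, 67, 29, 17 bp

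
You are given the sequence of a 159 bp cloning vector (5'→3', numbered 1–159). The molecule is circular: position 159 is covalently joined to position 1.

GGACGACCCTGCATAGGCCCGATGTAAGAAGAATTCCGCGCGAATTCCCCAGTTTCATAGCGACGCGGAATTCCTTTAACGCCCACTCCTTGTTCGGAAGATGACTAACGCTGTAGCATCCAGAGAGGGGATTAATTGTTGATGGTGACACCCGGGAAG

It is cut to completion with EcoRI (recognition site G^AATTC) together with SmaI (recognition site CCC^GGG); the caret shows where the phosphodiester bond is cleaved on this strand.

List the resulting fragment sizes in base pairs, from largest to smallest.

EcoRI sites (GAATTC) start at positions 31, 42, 68.
EcoRI cuts after the first base of each site, so after positions 31, 42, 68.
The SmaI site (CCCGGG) starts at position 151.
SmaI cuts after base 3 of each site, so after position 153.
Combined cut positions: 31, 42, 68, 153.
Circular molecule, 4 cuts → 4 fragments:
  32–42 → 11 bp
  43–68 → 26 bp
  69–153 → 85 bp
  154–159 then 1–31 → 6 + 31 = 37 bp
Sorted largest to smallest: 85, 37, 26, 11 bp.

85, 37, 26, 11 bp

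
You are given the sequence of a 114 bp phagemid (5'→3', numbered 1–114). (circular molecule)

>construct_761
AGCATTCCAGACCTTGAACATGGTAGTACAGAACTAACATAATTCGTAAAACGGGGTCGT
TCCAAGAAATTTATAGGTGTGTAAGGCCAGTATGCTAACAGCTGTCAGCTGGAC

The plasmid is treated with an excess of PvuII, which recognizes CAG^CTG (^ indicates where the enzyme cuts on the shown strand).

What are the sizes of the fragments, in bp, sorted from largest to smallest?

PvuII sites (CAGCTG) start at positions 99, 106.
PvuII cuts after base 3 of each site, so after positions 101, 108.
Circular molecule, 2 cuts → 2 fragments:
  102–108 → 7 bp
  109–114 then 1–101 → 6 + 101 = 107 bp
Sorted largest to smallest: 107, 7 bp.

107, 7 bp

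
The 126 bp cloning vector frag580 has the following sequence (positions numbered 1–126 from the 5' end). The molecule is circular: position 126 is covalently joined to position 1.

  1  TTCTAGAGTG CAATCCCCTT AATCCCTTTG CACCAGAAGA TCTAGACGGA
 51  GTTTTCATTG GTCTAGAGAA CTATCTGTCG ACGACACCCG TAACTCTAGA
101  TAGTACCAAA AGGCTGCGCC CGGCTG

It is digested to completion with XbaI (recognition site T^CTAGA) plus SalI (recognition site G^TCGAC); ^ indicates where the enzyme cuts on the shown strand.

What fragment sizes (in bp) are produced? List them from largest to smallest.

39, 33, 21, 18, 15 bp

XbaI sites (TCTAGA) start at positions 2, 41, 62, 95.
XbaI cuts after the first base of each site, so after positions 2, 41, 62, 95.
The SalI site (GTCGAC) starts at position 77.
SalI cuts after the first base of each site, so after position 77.
Combined cut positions: 2, 41, 62, 77, 95.
Circular molecule, 5 cuts → 5 fragments:
  3–41 → 39 bp
  42–62 → 21 bp
  63–77 → 15 bp
  78–95 → 18 bp
  96–126 then 1–2 → 31 + 2 = 33 bp
Sorted largest to smallest: 39, 33, 21, 18, 15 bp.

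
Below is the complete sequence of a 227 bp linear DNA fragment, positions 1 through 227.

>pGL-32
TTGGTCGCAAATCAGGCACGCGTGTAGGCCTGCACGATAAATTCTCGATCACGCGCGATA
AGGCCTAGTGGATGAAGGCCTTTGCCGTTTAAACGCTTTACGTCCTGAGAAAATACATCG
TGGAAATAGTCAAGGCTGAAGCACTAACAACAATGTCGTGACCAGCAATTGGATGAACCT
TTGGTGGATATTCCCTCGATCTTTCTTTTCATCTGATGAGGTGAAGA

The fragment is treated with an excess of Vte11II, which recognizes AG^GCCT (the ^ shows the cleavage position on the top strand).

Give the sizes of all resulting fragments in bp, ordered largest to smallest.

Vte11II sites (AGGCCT) start at positions 26, 61, 76.
Vte11II cuts after base 2 of each site, so after positions 27, 62, 77.
Linear molecule, 3 cuts → 4 fragments:
  1–27 → 27 bp
  28–62 → 35 bp
  63–77 → 15 bp
  78–227 → 150 bp
Sorted largest to smallest: 150, 35, 27, 15 bp.

150, 35, 27, 15 bp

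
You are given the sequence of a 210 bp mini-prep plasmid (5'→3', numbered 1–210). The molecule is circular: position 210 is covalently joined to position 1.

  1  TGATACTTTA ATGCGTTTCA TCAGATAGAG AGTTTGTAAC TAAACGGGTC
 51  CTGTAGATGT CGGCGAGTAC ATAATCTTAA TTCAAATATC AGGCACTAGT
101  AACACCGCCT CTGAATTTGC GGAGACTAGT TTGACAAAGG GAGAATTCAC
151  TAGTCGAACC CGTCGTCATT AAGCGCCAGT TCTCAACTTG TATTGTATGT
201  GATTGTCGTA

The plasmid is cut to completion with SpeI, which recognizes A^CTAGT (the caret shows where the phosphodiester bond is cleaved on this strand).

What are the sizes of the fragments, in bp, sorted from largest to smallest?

156, 30, 24 bp

SpeI sites (ACTAGT) start at positions 95, 125, 149.
SpeI cuts after the first base of each site, so after positions 95, 125, 149.
Circular molecule, 3 cuts → 3 fragments:
  96–125 → 30 bp
  126–149 → 24 bp
  150–210 then 1–95 → 61 + 95 = 156 bp
Sorted largest to smallest: 156, 30, 24 bp.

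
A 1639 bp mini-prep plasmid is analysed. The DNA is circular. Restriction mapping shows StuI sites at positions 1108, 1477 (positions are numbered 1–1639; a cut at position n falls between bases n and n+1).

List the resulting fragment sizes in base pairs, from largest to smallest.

Circular molecule, 2 cuts → 2 fragments:
  1477 − 1108 = 369 bp
  wrap: 1639 − 1477 + 1108 = 1270 bp
Sorted largest to smallest: 1270, 369 bp.

1270, 369 bp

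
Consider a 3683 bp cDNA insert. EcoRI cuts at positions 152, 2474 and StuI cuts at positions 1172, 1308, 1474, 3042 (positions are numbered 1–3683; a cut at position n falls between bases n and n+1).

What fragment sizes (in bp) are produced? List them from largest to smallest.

Combined cut positions (sorted): 152, 1172, 1308, 1474, 2474, 3042.
Linear molecule, 6 cuts → 7 fragments:
  152 − 0 = 152 bp
  1172 − 152 = 1020 bp
  1308 − 1172 = 136 bp
  1474 − 1308 = 166 bp
  2474 − 1474 = 1000 bp
  3042 − 2474 = 568 bp
  3683 − 3042 = 641 bp
Sorted largest to smallest: 1020, 1000, 641, 568, 166, 152, 136 bp.

1020, 1000, 641, 568, 166, 152, 136 bp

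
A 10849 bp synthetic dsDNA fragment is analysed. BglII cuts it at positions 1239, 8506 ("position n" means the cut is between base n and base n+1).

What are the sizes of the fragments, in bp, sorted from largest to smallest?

7267, 2343, 1239 bp

Linear molecule, 2 cuts → 3 fragments:
  1239 − 0 = 1239 bp
  8506 − 1239 = 7267 bp
  10849 − 8506 = 2343 bp
Sorted largest to smallest: 7267, 2343, 1239 bp.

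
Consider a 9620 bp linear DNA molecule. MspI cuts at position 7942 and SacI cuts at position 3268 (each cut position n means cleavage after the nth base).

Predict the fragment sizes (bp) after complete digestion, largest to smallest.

4674, 3268, 1678 bp

Combined cut positions (sorted): 3268, 7942.
Linear molecule, 2 cuts → 3 fragments:
  3268 − 0 = 3268 bp
  7942 − 3268 = 4674 bp
  9620 − 7942 = 1678 bp
Sorted largest to smallest: 4674, 3268, 1678 bp.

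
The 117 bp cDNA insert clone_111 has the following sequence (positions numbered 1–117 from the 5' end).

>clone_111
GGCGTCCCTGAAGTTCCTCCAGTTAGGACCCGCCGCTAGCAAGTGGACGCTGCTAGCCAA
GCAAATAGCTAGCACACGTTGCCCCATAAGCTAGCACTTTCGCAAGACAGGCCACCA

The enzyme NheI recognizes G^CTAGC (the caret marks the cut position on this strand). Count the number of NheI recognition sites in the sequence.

GCTAGC occurs starting at positions 35, 52, 68, 90.
NheI cuts at 4 sites.

4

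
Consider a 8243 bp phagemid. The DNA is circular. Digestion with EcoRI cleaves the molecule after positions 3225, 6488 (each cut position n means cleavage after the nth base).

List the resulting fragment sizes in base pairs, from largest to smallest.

4980, 3263 bp

Circular molecule, 2 cuts → 2 fragments:
  6488 − 3225 = 3263 bp
  wrap: 8243 − 6488 + 3225 = 4980 bp
Sorted largest to smallest: 4980, 3263 bp.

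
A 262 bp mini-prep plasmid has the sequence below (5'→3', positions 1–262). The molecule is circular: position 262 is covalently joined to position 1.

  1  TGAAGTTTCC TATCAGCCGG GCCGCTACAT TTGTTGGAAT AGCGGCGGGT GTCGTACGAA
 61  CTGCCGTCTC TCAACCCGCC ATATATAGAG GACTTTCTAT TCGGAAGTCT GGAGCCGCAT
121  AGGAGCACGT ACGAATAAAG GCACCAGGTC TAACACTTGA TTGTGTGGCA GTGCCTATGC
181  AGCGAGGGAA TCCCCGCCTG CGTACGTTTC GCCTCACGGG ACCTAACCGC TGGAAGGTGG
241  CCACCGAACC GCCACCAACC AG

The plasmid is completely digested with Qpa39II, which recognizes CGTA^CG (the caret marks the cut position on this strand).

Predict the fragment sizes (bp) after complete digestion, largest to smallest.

114, 75, 73 bp

Qpa39II sites (CGTACG) start at positions 53, 128, 201.
Qpa39II cuts after base 4 of each site, so after positions 56, 131, 204.
Circular molecule, 3 cuts → 3 fragments:
  57–131 → 75 bp
  132–204 → 73 bp
  205–262 then 1–56 → 58 + 56 = 114 bp
Sorted largest to smallest: 114, 75, 73 bp.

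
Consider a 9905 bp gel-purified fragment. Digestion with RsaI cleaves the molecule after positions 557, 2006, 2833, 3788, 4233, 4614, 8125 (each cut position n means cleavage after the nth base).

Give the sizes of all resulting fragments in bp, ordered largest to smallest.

3511, 1780, 1449, 955, 827, 557, 445, 381 bp

Linear molecule, 7 cuts → 8 fragments:
  557 − 0 = 557 bp
  2006 − 557 = 1449 bp
  2833 − 2006 = 827 bp
  3788 − 2833 = 955 bp
  4233 − 3788 = 445 bp
  4614 − 4233 = 381 bp
  8125 − 4614 = 3511 bp
  9905 − 8125 = 1780 bp
Sorted largest to smallest: 3511, 1780, 1449, 955, 827, 557, 445, 381 bp.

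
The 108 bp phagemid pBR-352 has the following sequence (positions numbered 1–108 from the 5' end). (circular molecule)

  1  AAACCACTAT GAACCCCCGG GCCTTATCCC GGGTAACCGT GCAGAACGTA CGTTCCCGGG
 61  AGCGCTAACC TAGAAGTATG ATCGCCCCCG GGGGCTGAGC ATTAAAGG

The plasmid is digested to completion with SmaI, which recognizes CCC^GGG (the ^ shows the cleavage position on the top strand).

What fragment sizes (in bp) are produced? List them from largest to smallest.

SmaI sites (CCCGGG) start at positions 16, 28, 55, 87.
SmaI cuts after base 3 of each site, so after positions 18, 30, 57, 89.
Circular molecule, 4 cuts → 4 fragments:
  19–30 → 12 bp
  31–57 → 27 bp
  58–89 → 32 bp
  90–108 then 1–18 → 19 + 18 = 37 bp
Sorted largest to smallest: 37, 32, 27, 12 bp.

37, 32, 27, 12 bp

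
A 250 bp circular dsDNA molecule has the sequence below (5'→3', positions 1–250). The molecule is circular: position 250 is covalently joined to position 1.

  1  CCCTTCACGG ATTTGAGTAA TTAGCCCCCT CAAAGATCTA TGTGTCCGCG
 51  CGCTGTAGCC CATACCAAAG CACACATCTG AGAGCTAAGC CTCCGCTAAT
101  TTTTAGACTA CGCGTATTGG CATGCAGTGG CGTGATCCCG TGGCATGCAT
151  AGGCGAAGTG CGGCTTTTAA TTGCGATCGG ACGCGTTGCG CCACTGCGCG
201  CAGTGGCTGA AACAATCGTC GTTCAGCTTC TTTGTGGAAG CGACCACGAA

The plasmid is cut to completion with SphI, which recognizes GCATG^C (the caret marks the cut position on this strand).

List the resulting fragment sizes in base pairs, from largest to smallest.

SphI sites (GCATGC) start at positions 120, 143.
SphI cuts after base 5 of each site (before the last base), so after positions 124, 147.
Circular molecule, 2 cuts → 2 fragments:
  125–147 → 23 bp
  148–250 then 1–124 → 103 + 124 = 227 bp
Sorted largest to smallest: 227, 23 bp.

227, 23 bp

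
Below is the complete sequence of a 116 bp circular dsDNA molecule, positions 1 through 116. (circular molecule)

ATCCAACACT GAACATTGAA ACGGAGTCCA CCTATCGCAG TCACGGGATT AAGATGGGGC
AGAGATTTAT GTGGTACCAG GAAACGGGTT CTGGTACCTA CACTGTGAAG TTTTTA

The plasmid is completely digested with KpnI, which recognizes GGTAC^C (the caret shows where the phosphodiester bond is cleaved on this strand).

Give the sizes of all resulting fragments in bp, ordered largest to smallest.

96, 20 bp

KpnI sites (GGTACC) start at positions 73, 93.
KpnI cuts after base 5 of each site (before the last base), so after positions 77, 97.
Circular molecule, 2 cuts → 2 fragments:
  78–97 → 20 bp
  98–116 then 1–77 → 19 + 77 = 96 bp
Sorted largest to smallest: 96, 20 bp.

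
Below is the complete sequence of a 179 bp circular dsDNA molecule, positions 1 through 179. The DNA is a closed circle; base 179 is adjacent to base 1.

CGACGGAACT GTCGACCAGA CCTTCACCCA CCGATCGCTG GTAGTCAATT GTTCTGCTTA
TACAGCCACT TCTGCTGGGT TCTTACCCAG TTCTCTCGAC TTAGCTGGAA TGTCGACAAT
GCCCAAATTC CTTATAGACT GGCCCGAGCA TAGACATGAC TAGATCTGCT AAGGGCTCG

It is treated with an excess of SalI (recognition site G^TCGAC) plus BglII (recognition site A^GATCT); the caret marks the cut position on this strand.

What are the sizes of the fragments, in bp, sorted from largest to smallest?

101, 50, 28 bp

SalI sites (GTCGAC) start at positions 11, 112.
SalI cuts after the first base of each site, so after positions 11, 112.
The BglII site (AGATCT) starts at position 162.
BglII cuts after the first base of each site, so after position 162.
Combined cut positions: 11, 112, 162.
Circular molecule, 3 cuts → 3 fragments:
  12–112 → 101 bp
  113–162 → 50 bp
  163–179 then 1–11 → 17 + 11 = 28 bp
Sorted largest to smallest: 101, 50, 28 bp.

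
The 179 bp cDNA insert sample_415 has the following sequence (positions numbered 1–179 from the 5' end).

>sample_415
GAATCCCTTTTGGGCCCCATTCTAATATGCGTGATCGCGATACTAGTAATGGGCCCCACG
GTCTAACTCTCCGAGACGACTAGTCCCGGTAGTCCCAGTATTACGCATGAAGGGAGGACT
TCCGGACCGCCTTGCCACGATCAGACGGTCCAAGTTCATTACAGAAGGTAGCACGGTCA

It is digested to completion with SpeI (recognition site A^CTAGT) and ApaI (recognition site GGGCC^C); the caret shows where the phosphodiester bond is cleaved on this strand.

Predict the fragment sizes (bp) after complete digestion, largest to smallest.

SpeI sites (ACTAGT) start at positions 42, 79.
SpeI cuts after the first base of each site, so after positions 42, 79.
ApaI sites (GGGCCC) start at positions 12, 51.
ApaI cuts after base 5 of each site (before the last base), so after positions 16, 55.
Combined cut positions: 16, 42, 55, 79.
Linear molecule, 4 cuts → 5 fragments:
  1–16 → 16 bp
  17–42 → 26 bp
  43–55 → 13 bp
  56–79 → 24 bp
  80–179 → 100 bp
Sorted largest to smallest: 100, 26, 24, 16, 13 bp.

100, 26, 24, 16, 13 bp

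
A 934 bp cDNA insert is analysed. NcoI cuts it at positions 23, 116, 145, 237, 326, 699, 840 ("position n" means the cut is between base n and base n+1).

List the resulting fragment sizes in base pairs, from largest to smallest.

Linear molecule, 7 cuts → 8 fragments:
  23 − 0 = 23 bp
  116 − 23 = 93 bp
  145 − 116 = 29 bp
  237 − 145 = 92 bp
  326 − 237 = 89 bp
  699 − 326 = 373 bp
  840 − 699 = 141 bp
  934 − 840 = 94 bp
Sorted largest to smallest: 373, 141, 94, 93, 92, 89, 29, 23 bp.

373, 141, 94, 93, 92, 89, 29, 23 bp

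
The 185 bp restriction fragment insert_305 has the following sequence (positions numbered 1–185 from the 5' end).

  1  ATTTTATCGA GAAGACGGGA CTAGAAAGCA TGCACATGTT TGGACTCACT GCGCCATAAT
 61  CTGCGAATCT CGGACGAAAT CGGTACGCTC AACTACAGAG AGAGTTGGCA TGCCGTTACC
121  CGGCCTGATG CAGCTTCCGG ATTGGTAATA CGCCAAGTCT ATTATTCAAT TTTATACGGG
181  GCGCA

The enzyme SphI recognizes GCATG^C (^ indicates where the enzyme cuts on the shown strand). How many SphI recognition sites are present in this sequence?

GCATGC occurs starting at positions 28, 108.
SphI cuts at 2 sites.

2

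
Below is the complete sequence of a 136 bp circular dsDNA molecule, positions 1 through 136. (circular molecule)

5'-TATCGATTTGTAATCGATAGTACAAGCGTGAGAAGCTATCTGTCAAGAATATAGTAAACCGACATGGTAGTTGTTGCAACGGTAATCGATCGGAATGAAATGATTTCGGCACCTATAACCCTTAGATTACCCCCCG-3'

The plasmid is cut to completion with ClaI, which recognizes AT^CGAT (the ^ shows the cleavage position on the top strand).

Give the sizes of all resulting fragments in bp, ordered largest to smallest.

72, 53, 11 bp

ClaI sites (ATCGAT) start at positions 2, 13, 85.
ClaI cuts after base 2 of each site, so after positions 3, 14, 86.
Circular molecule, 3 cuts → 3 fragments:
  4–14 → 11 bp
  15–86 → 72 bp
  87–136 then 1–3 → 50 + 3 = 53 bp
Sorted largest to smallest: 72, 53, 11 bp.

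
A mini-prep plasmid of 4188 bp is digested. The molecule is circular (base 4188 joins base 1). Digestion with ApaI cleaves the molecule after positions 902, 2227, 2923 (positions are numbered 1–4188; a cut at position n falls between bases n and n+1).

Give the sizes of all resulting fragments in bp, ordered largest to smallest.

Circular molecule, 3 cuts → 3 fragments:
  2227 − 902 = 1325 bp
  2923 − 2227 = 696 bp
  wrap: 4188 − 2923 + 902 = 2167 bp
Sorted largest to smallest: 2167, 1325, 696 bp.

2167, 1325, 696 bp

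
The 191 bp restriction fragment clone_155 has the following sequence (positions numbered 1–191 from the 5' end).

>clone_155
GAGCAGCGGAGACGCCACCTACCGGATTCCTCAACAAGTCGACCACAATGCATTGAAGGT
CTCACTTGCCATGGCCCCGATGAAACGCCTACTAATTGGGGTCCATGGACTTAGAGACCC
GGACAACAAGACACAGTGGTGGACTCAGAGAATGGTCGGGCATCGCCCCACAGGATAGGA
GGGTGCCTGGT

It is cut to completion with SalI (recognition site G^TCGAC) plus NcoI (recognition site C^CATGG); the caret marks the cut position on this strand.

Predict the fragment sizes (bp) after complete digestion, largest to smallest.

The SalI site (GTCGAC) starts at position 38.
SalI cuts after the first base of each site, so after position 38.
NcoI sites (CCATGG) start at positions 69, 103.
NcoI cuts after the first base of each site, so after positions 69, 103.
Combined cut positions: 38, 69, 103.
Linear molecule, 3 cuts → 4 fragments:
  1–38 → 38 bp
  39–69 → 31 bp
  70–103 → 34 bp
  104–191 → 88 bp
Sorted largest to smallest: 88, 38, 34, 31 bp.

88, 38, 34, 31 bp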